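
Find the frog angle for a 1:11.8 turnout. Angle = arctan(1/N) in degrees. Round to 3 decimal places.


1/N = 1/11.8 = 0.084746
angle = arctan(0.084746) = 0.084544 rad
angle = 0.084544 * 180/pi = 4.844 degrees

4.844


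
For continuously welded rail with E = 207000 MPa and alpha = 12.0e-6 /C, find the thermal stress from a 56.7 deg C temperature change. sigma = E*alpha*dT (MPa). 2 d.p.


sigma = E * alpha * dT
sigma = 207000 * 12.0e-6 * 56.7
sigma = 2.484 * 56.7
sigma = 140.84 MPa

140.84


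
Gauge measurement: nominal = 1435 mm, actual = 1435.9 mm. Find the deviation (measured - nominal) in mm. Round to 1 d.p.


Deviation = measured - nominal
Deviation = 1435.9 - 1435
Deviation = 0.9 mm

0.9


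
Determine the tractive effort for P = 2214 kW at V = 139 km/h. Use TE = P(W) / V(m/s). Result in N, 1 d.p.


Convert: P = 2214 kW = 2214000 W
V = 139 / 3.6 = 38.6111 m/s
TE = 2214000 / 38.6111
TE = 57341.0 N

57341.0


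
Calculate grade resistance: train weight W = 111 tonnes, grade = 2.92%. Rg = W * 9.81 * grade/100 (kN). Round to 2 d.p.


Rg = W * 9.81 * grade / 100
Rg = 111 * 9.81 * 2.92 / 100
Rg = 1088.91 * 0.0292
Rg = 31.80 kN

31.80


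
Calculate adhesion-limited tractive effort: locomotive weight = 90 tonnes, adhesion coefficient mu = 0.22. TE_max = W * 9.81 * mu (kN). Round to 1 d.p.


TE_max = W * g * mu
TE_max = 90 * 9.81 * 0.22
TE_max = 882.9 * 0.22
TE_max = 194.2 kN

194.2


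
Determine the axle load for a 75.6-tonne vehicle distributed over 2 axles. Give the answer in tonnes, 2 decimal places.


Load per axle = total weight / number of axles
Load = 75.6 / 2
Load = 37.80 tonnes

37.80


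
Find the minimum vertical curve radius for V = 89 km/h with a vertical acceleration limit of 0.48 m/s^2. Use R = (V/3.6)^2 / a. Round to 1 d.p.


Convert speed: V = 89 / 3.6 = 24.7222 m/s
V^2 = 611.1883 m^2/s^2
R_v = 611.1883 / 0.48
R_v = 1273.3 m

1273.3


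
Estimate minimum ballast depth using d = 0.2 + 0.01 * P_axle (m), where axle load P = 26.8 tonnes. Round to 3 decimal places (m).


d = 0.2 + 0.01 * 26.8
d = 0.2 + 0.268
d = 0.468 m

0.468


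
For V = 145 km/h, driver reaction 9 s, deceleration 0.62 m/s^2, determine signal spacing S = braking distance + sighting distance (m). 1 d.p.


V = 145 / 3.6 = 40.2778 m/s
Braking distance = 40.2778^2 / (2*0.62) = 1308.306 m
Sighting distance = 40.2778 * 9 = 362.5 m
S = 1308.306 + 362.5 = 1670.8 m

1670.8


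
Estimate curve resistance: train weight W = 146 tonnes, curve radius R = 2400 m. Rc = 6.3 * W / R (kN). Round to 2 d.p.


Rc = 6.3 * W / R
Rc = 6.3 * 146 / 2400
Rc = 919.8 / 2400
Rc = 0.38 kN

0.38


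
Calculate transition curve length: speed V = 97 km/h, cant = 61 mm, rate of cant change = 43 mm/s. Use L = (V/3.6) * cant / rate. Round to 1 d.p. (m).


Convert speed: V = 97 / 3.6 = 26.9444 m/s
L = 26.9444 * 61 / 43
L = 1643.6111 / 43
L = 38.2 m

38.2


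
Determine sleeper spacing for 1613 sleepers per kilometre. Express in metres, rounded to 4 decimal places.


Spacing = 1000 m / number of sleepers
Spacing = 1000 / 1613
Spacing = 0.6200 m

0.6200


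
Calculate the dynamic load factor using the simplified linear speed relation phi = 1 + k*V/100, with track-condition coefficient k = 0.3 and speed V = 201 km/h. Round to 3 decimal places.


phi = 1 + k * V / 100
phi = 1 + 0.3 * 201 / 100
phi = 1 + 0.603
phi = 1.603

1.603


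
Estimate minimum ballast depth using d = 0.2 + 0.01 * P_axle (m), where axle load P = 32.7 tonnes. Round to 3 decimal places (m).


d = 0.2 + 0.01 * 32.7
d = 0.2 + 0.327
d = 0.527 m

0.527


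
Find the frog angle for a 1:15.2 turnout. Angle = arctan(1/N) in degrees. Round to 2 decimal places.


1/N = 1/15.2 = 0.065789
angle = arctan(0.065789) = 0.065695 rad
angle = 0.065695 * 180/pi = 3.76 degrees

3.76


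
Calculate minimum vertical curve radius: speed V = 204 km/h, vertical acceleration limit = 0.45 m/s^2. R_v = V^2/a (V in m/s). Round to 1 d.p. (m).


Convert speed: V = 204 / 3.6 = 56.6667 m/s
V^2 = 3211.1111 m^2/s^2
R_v = 3211.1111 / 0.45
R_v = 7135.8 m

7135.8


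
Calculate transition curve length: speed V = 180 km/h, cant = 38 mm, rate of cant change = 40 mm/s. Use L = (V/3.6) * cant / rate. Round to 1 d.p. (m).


Convert speed: V = 180 / 3.6 = 50.0 m/s
L = 50.0 * 38 / 40
L = 1900.0 / 40
L = 47.5 m

47.5


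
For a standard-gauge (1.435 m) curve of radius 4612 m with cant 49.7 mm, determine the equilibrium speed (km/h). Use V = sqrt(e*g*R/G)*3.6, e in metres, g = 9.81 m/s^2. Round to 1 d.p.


Convert cant: e = 49.7 mm = 0.0497 m
V_ms = sqrt(0.0497 * 9.81 * 4612 / 1.435)
V_ms = sqrt(1566.97762) = 39.5851 m/s
V = 39.5851 * 3.6 = 142.5 km/h

142.5


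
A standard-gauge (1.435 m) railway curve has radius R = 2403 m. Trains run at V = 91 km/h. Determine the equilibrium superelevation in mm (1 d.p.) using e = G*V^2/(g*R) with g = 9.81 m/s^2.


Convert speed: V = 91 / 3.6 = 25.2778 m/s
Apply formula: e = 1.435 * 25.2778^2 / (9.81 * 2403)
e = 1.435 * 638.966 / 23573.43
e = 0.038896 m = 38.9 mm

38.9


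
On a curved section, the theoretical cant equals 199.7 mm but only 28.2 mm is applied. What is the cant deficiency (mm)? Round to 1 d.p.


Cant deficiency = equilibrium cant - actual cant
CD = 199.7 - 28.2
CD = 171.5 mm

171.5


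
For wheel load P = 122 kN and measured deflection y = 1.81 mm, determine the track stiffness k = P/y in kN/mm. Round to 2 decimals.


Track stiffness k = P / y
k = 122 / 1.81
k = 67.40 kN/mm

67.40


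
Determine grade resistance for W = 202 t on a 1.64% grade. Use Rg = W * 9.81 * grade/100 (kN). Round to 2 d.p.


Rg = W * 9.81 * grade / 100
Rg = 202 * 9.81 * 1.64 / 100
Rg = 1981.62 * 0.0164
Rg = 32.50 kN

32.50


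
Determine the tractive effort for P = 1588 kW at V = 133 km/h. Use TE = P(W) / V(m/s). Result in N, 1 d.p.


Convert: P = 1588 kW = 1588000 W
V = 133 / 3.6 = 36.9444 m/s
TE = 1588000 / 36.9444
TE = 42983.5 N

42983.5


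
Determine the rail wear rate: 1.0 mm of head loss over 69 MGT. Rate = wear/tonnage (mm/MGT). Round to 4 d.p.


Wear rate = total wear / cumulative tonnage
Rate = 1.0 / 69
Rate = 0.0145 mm/MGT

0.0145


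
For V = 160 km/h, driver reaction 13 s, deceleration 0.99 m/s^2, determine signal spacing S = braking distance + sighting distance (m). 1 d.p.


V = 160 / 3.6 = 44.4444 m/s
Braking distance = 44.4444^2 / (2*0.99) = 997.6306 m
Sighting distance = 44.4444 * 13 = 577.7778 m
S = 997.6306 + 577.7778 = 1575.4 m

1575.4


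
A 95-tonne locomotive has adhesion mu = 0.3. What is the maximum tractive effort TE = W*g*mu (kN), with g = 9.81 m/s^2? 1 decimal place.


TE_max = W * g * mu
TE_max = 95 * 9.81 * 0.3
TE_max = 931.95 * 0.3
TE_max = 279.6 kN

279.6


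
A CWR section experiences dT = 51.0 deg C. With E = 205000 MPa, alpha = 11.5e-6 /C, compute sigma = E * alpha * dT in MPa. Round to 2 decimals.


sigma = E * alpha * dT
sigma = 205000 * 11.5e-6 * 51.0
sigma = 2.3575 * 51.0
sigma = 120.23 MPa

120.23


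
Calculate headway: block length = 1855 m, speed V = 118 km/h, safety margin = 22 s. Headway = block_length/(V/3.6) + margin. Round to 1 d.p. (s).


V = 118 / 3.6 = 32.7778 m/s
Block traversal time = 1855 / 32.7778 = 56.5932 s
Headway = 56.5932 + 22
Headway = 78.6 s

78.6


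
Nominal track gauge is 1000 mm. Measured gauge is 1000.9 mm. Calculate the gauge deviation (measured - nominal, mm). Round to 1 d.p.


Deviation = measured - nominal
Deviation = 1000.9 - 1000
Deviation = 0.9 mm

0.9


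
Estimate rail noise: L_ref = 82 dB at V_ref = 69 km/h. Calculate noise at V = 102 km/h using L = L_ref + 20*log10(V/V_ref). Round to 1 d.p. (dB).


V/V_ref = 102 / 69 = 1.478261
log10(1.478261) = 0.169751
20 * 0.169751 = 3.395
L = 82 + 3.395 = 85.4 dB

85.4


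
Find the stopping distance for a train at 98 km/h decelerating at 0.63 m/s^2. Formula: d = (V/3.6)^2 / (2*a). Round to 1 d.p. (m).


Convert speed: V = 98 / 3.6 = 27.2222 m/s
V^2 = 741.0494
d = 741.0494 / (2 * 0.63)
d = 741.0494 / 1.26
d = 588.1 m

588.1


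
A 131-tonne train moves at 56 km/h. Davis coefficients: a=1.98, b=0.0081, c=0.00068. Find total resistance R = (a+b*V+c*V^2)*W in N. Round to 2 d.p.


b*V = 0.0081 * 56 = 0.4536
c*V^2 = 0.00068 * 3136 = 2.13248
R_per_t = 1.98 + 0.4536 + 2.13248 = 4.56608 N/t
R_total = 4.56608 * 131 = 598.16 N

598.16


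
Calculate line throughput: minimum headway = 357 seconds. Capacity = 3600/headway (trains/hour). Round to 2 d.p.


Capacity = 3600 / headway
Capacity = 3600 / 357
Capacity = 10.08 trains/hour

10.08


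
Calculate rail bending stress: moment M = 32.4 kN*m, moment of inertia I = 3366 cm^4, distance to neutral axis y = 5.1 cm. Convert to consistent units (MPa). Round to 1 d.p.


Convert units:
M = 32.4 kN*m = 32400000 N*mm
y = 5.1 cm = 51 mm
I = 3366 cm^4 = 33660000 mm^4
sigma = 32400000 * 51 / 33660000
sigma = 49.1 MPa

49.1


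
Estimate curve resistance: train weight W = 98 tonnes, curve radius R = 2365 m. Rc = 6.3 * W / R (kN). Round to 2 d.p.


Rc = 6.3 * W / R
Rc = 6.3 * 98 / 2365
Rc = 617.4 / 2365
Rc = 0.26 kN

0.26


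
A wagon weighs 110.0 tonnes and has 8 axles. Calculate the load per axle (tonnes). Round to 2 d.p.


Load per axle = total weight / number of axles
Load = 110.0 / 8
Load = 13.75 tonnes

13.75


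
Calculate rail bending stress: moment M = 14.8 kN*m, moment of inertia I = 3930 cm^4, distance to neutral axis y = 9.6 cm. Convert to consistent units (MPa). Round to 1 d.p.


Convert units:
M = 14.8 kN*m = 14800000 N*mm
y = 9.6 cm = 96 mm
I = 3930 cm^4 = 39300000 mm^4
sigma = 14800000 * 96 / 39300000
sigma = 36.2 MPa

36.2


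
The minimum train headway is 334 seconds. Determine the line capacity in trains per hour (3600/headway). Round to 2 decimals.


Capacity = 3600 / headway
Capacity = 3600 / 334
Capacity = 10.78 trains/hour

10.78


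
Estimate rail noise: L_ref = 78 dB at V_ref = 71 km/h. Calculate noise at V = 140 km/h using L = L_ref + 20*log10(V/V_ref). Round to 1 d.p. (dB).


V/V_ref = 140 / 71 = 1.971831
log10(1.971831) = 0.29487
20 * 0.29487 = 5.8974
L = 78 + 5.8974 = 83.9 dB

83.9


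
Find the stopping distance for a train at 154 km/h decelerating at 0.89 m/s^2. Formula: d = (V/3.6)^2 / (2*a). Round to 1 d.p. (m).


Convert speed: V = 154 / 3.6 = 42.7778 m/s
V^2 = 1829.9383
d = 1829.9383 / (2 * 0.89)
d = 1829.9383 / 1.78
d = 1028.1 m

1028.1


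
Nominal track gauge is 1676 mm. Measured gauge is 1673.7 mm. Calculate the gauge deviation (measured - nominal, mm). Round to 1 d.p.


Deviation = measured - nominal
Deviation = 1673.7 - 1676
Deviation = -2.3 mm

-2.3


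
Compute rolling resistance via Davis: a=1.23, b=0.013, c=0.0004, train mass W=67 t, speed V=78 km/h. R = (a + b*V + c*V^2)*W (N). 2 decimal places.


b*V = 0.013 * 78 = 1.014
c*V^2 = 0.0004 * 6084 = 2.4336
R_per_t = 1.23 + 1.014 + 2.4336 = 4.6776 N/t
R_total = 4.6776 * 67 = 313.40 N

313.40


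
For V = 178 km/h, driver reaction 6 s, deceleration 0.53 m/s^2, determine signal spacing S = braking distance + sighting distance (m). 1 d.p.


V = 178 / 3.6 = 49.4444 m/s
Braking distance = 49.4444^2 / (2*0.53) = 2306.3708 m
Sighting distance = 49.4444 * 6 = 296.6667 m
S = 2306.3708 + 296.6667 = 2603.0 m

2603.0


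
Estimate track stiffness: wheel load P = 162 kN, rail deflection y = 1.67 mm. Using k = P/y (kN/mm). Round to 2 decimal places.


Track stiffness k = P / y
k = 162 / 1.67
k = 97.01 kN/mm

97.01


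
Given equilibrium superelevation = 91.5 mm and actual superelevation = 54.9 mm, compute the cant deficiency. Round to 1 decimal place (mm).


Cant deficiency = equilibrium cant - actual cant
CD = 91.5 - 54.9
CD = 36.6 mm

36.6


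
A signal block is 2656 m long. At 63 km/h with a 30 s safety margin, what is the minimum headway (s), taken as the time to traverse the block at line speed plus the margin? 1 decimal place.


V = 63 / 3.6 = 17.5 m/s
Block traversal time = 2656 / 17.5 = 151.7714 s
Headway = 151.7714 + 30
Headway = 181.8 s

181.8


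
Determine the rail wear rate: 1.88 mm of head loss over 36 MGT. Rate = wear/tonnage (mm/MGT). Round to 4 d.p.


Wear rate = total wear / cumulative tonnage
Rate = 1.88 / 36
Rate = 0.0522 mm/MGT

0.0522


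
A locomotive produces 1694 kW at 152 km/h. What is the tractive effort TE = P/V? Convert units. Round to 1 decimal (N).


Convert: P = 1694 kW = 1694000 W
V = 152 / 3.6 = 42.2222 m/s
TE = 1694000 / 42.2222
TE = 40121.1 N

40121.1


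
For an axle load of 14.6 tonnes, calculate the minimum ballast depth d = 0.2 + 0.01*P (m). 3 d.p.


d = 0.2 + 0.01 * 14.6
d = 0.2 + 0.146
d = 0.346 m

0.346


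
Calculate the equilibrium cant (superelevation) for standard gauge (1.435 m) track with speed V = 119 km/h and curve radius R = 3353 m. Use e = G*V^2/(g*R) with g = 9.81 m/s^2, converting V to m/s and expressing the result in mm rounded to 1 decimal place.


Convert speed: V = 119 / 3.6 = 33.0556 m/s
Apply formula: e = 1.435 * 33.0556^2 / (9.81 * 3353)
e = 1.435 * 1092.6698 / 32892.93
e = 0.047669 m = 47.7 mm

47.7


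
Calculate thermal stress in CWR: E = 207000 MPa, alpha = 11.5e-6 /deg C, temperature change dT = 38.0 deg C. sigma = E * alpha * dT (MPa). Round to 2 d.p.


sigma = E * alpha * dT
sigma = 207000 * 11.5e-6 * 38.0
sigma = 2.3805 * 38.0
sigma = 90.46 MPa

90.46


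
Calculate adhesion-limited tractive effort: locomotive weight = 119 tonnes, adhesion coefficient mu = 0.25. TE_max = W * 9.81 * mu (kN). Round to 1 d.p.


TE_max = W * g * mu
TE_max = 119 * 9.81 * 0.25
TE_max = 1167.39 * 0.25
TE_max = 291.8 kN

291.8


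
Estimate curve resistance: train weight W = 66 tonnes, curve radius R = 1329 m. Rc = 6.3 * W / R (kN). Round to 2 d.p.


Rc = 6.3 * W / R
Rc = 6.3 * 66 / 1329
Rc = 415.8 / 1329
Rc = 0.31 kN

0.31


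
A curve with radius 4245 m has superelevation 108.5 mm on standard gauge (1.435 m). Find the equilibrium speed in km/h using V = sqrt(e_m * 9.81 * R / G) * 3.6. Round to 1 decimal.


Convert cant: e = 108.5 mm = 0.1085 m
V_ms = sqrt(0.1085 * 9.81 * 4245 / 1.435)
V_ms = sqrt(3148.651098) = 56.1128 m/s
V = 56.1128 * 3.6 = 202.0 km/h

202.0


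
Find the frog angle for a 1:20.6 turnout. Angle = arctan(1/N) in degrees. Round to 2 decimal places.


1/N = 1/20.6 = 0.048544
angle = arctan(0.048544) = 0.048506 rad
angle = 0.048506 * 180/pi = 2.78 degrees

2.78


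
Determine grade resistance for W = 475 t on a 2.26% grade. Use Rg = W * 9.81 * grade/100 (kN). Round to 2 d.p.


Rg = W * 9.81 * grade / 100
Rg = 475 * 9.81 * 2.26 / 100
Rg = 4659.75 * 0.0226
Rg = 105.31 kN

105.31


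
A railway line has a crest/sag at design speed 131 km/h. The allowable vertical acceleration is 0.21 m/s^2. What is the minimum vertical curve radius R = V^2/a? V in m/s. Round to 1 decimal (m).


Convert speed: V = 131 / 3.6 = 36.3889 m/s
V^2 = 1324.1512 m^2/s^2
R_v = 1324.1512 / 0.21
R_v = 6305.5 m

6305.5


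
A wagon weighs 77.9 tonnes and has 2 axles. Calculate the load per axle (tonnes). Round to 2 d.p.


Load per axle = total weight / number of axles
Load = 77.9 / 2
Load = 38.95 tonnes

38.95


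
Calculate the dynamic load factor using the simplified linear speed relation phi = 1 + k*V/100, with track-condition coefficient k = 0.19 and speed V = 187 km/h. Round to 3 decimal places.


phi = 1 + k * V / 100
phi = 1 + 0.19 * 187 / 100
phi = 1 + 0.3553
phi = 1.355

1.355


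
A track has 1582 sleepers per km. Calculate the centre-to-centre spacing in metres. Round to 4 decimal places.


Spacing = 1000 m / number of sleepers
Spacing = 1000 / 1582
Spacing = 0.6321 m

0.6321


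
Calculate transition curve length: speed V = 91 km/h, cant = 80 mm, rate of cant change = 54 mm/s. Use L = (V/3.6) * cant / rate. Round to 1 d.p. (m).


Convert speed: V = 91 / 3.6 = 25.2778 m/s
L = 25.2778 * 80 / 54
L = 2022.2222 / 54
L = 37.4 m

37.4


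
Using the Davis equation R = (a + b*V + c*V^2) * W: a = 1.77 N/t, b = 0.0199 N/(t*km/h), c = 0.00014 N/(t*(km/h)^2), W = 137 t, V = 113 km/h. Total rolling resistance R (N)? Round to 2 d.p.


b*V = 0.0199 * 113 = 2.2487
c*V^2 = 0.00014 * 12769 = 1.78766
R_per_t = 1.77 + 2.2487 + 1.78766 = 5.80636 N/t
R_total = 5.80636 * 137 = 795.47 N

795.47


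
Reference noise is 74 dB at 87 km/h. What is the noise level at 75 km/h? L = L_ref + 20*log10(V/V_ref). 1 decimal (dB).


V/V_ref = 75 / 87 = 0.862069
log10(0.862069) = -0.064458
20 * -0.064458 = -1.2892
L = 74 + -1.2892 = 72.7 dB

72.7


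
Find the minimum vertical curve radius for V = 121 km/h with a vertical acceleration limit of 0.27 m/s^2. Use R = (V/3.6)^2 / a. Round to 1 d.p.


Convert speed: V = 121 / 3.6 = 33.6111 m/s
V^2 = 1129.7068 m^2/s^2
R_v = 1129.7068 / 0.27
R_v = 4184.1 m

4184.1


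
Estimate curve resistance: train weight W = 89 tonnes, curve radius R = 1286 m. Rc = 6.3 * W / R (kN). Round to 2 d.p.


Rc = 6.3 * W / R
Rc = 6.3 * 89 / 1286
Rc = 560.7 / 1286
Rc = 0.44 kN

0.44


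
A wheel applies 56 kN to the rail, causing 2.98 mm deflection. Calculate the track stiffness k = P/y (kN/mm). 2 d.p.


Track stiffness k = P / y
k = 56 / 2.98
k = 18.79 kN/mm

18.79


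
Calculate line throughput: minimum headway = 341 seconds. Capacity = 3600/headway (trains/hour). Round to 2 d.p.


Capacity = 3600 / headway
Capacity = 3600 / 341
Capacity = 10.56 trains/hour

10.56


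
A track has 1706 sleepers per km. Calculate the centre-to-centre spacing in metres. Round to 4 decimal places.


Spacing = 1000 m / number of sleepers
Spacing = 1000 / 1706
Spacing = 0.5862 m

0.5862


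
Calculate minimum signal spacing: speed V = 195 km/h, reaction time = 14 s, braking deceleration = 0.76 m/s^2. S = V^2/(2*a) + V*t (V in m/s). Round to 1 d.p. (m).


V = 195 / 3.6 = 54.1667 m/s
Braking distance = 54.1667^2 / (2*0.76) = 1930.2814 m
Sighting distance = 54.1667 * 14 = 758.3333 m
S = 1930.2814 + 758.3333 = 2688.6 m

2688.6


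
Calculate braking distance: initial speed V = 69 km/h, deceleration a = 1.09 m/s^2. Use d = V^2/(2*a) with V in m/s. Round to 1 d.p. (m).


Convert speed: V = 69 / 3.6 = 19.1667 m/s
V^2 = 367.3611
d = 367.3611 / (2 * 1.09)
d = 367.3611 / 2.18
d = 168.5 m

168.5


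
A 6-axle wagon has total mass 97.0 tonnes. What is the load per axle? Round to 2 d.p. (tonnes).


Load per axle = total weight / number of axles
Load = 97.0 / 6
Load = 16.17 tonnes

16.17


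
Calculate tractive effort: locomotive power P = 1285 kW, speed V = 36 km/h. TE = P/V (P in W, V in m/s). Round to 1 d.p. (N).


Convert: P = 1285 kW = 1285000 W
V = 36 / 3.6 = 10.0 m/s
TE = 1285000 / 10.0
TE = 128500.0 N

128500.0


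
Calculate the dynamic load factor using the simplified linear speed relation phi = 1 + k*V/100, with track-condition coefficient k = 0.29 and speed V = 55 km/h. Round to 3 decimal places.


phi = 1 + k * V / 100
phi = 1 + 0.29 * 55 / 100
phi = 1 + 0.1595
phi = 1.160

1.160


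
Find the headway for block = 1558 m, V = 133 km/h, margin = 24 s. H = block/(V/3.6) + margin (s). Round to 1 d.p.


V = 133 / 3.6 = 36.9444 m/s
Block traversal time = 1558 / 36.9444 = 42.1714 s
Headway = 42.1714 + 24
Headway = 66.2 s

66.2


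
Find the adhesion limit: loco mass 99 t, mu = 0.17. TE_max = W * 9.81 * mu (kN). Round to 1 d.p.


TE_max = W * g * mu
TE_max = 99 * 9.81 * 0.17
TE_max = 971.19 * 0.17
TE_max = 165.1 kN

165.1


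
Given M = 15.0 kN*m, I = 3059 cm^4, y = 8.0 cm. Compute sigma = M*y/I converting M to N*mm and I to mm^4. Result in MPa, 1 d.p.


Convert units:
M = 15.0 kN*m = 15000000 N*mm
y = 8.0 cm = 80 mm
I = 3059 cm^4 = 30590000 mm^4
sigma = 15000000 * 80 / 30590000
sigma = 39.2 MPa

39.2


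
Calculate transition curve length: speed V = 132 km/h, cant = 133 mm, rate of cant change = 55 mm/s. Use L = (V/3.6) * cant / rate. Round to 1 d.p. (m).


Convert speed: V = 132 / 3.6 = 36.6667 m/s
L = 36.6667 * 133 / 55
L = 4876.6667 / 55
L = 88.7 m

88.7


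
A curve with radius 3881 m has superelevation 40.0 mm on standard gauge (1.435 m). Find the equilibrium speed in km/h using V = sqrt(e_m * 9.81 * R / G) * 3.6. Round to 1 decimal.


Convert cant: e = 40.0 mm = 0.0400 m
V_ms = sqrt(0.0400 * 9.81 * 3881 / 1.435)
V_ms = sqrt(1061.257422) = 32.5769 m/s
V = 32.5769 * 3.6 = 117.3 km/h

117.3


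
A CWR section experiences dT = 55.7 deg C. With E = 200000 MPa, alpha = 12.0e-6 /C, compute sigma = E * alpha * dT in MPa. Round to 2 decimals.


sigma = E * alpha * dT
sigma = 200000 * 12.0e-6 * 55.7
sigma = 2.4 * 55.7
sigma = 133.68 MPa

133.68


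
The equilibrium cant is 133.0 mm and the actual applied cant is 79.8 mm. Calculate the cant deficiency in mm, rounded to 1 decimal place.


Cant deficiency = equilibrium cant - actual cant
CD = 133.0 - 79.8
CD = 53.2 mm

53.2


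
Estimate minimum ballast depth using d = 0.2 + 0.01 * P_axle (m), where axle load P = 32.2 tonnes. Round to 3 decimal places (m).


d = 0.2 + 0.01 * 32.2
d = 0.2 + 0.322
d = 0.522 m

0.522


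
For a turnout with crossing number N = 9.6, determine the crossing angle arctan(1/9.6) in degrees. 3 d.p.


1/N = 1/9.6 = 0.104167
angle = arctan(0.104167) = 0.103792 rad
angle = 0.103792 * 180/pi = 5.947 degrees

5.947


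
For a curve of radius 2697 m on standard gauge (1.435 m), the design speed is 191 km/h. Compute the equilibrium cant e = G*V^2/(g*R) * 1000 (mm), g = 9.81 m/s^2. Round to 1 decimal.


Convert speed: V = 191 / 3.6 = 53.0556 m/s
Apply formula: e = 1.435 * 53.0556^2 / (9.81 * 2697)
e = 1.435 * 2814.892 / 26457.57
e = 0.152674 m = 152.7 mm

152.7


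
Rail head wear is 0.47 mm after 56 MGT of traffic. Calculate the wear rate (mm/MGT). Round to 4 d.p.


Wear rate = total wear / cumulative tonnage
Rate = 0.47 / 56
Rate = 0.0084 mm/MGT

0.0084


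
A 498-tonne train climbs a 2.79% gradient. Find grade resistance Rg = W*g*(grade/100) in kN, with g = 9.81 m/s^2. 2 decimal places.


Rg = W * 9.81 * grade / 100
Rg = 498 * 9.81 * 2.79 / 100
Rg = 4885.38 * 0.0279
Rg = 136.30 kN

136.30


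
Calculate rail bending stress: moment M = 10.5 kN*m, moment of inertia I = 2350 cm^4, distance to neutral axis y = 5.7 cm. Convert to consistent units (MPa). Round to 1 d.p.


Convert units:
M = 10.5 kN*m = 10500000 N*mm
y = 5.7 cm = 57 mm
I = 2350 cm^4 = 23500000 mm^4
sigma = 10500000 * 57 / 23500000
sigma = 25.5 MPa

25.5


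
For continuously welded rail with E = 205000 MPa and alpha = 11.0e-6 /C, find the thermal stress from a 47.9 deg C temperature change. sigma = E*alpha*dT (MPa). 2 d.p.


sigma = E * alpha * dT
sigma = 205000 * 11.0e-6 * 47.9
sigma = 2.255 * 47.9
sigma = 108.01 MPa

108.01


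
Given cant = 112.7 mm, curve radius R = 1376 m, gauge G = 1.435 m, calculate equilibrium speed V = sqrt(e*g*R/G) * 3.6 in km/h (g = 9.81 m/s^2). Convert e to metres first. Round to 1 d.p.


Convert cant: e = 112.7 mm = 0.1127 m
V_ms = sqrt(0.1127 * 9.81 * 1376 / 1.435)
V_ms = sqrt(1060.13081) = 32.5597 m/s
V = 32.5597 * 3.6 = 117.2 km/h

117.2


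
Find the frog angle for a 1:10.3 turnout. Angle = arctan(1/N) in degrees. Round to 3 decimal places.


1/N = 1/10.3 = 0.097087
angle = arctan(0.097087) = 0.096784 rad
angle = 0.096784 * 180/pi = 5.545 degrees

5.545


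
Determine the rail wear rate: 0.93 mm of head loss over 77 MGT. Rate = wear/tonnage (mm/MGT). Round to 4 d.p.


Wear rate = total wear / cumulative tonnage
Rate = 0.93 / 77
Rate = 0.0121 mm/MGT

0.0121


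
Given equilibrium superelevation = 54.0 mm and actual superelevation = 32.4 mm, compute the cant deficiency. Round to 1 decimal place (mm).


Cant deficiency = equilibrium cant - actual cant
CD = 54.0 - 32.4
CD = 21.6 mm

21.6


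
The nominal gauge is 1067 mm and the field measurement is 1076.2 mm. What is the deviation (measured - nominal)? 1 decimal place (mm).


Deviation = measured - nominal
Deviation = 1076.2 - 1067
Deviation = 9.2 mm

9.2


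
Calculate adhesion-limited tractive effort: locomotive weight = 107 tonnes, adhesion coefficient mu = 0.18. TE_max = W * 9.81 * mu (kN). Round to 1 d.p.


TE_max = W * g * mu
TE_max = 107 * 9.81 * 0.18
TE_max = 1049.67 * 0.18
TE_max = 188.9 kN

188.9


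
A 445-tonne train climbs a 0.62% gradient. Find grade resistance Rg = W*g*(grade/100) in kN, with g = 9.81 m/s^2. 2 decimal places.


Rg = W * 9.81 * grade / 100
Rg = 445 * 9.81 * 0.62 / 100
Rg = 4365.45 * 0.0062
Rg = 27.07 kN

27.07


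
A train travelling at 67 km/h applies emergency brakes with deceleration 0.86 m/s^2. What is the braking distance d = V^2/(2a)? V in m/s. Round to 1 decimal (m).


Convert speed: V = 67 / 3.6 = 18.6111 m/s
V^2 = 346.3735
d = 346.3735 / (2 * 0.86)
d = 346.3735 / 1.72
d = 201.4 m

201.4


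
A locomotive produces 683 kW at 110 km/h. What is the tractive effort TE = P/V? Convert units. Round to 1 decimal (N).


Convert: P = 683 kW = 683000 W
V = 110 / 3.6 = 30.5556 m/s
TE = 683000 / 30.5556
TE = 22352.7 N

22352.7


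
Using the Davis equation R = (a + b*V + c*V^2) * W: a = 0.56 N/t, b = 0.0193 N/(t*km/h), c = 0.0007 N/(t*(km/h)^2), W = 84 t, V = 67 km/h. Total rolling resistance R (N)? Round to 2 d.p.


b*V = 0.0193 * 67 = 1.2931
c*V^2 = 0.0007 * 4489 = 3.1423
R_per_t = 0.56 + 1.2931 + 3.1423 = 4.9954 N/t
R_total = 4.9954 * 84 = 419.61 N

419.61


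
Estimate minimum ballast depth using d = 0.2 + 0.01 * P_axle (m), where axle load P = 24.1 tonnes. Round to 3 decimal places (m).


d = 0.2 + 0.01 * 24.1
d = 0.2 + 0.241
d = 0.441 m

0.441


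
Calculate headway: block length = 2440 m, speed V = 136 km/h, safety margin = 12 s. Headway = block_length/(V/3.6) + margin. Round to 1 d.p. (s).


V = 136 / 3.6 = 37.7778 m/s
Block traversal time = 2440 / 37.7778 = 64.5882 s
Headway = 64.5882 + 12
Headway = 76.6 s

76.6


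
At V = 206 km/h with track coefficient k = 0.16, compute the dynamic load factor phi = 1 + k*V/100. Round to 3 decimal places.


phi = 1 + k * V / 100
phi = 1 + 0.16 * 206 / 100
phi = 1 + 0.3296
phi = 1.330

1.330


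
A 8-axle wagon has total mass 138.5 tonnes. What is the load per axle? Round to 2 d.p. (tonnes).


Load per axle = total weight / number of axles
Load = 138.5 / 8
Load = 17.31 tonnes

17.31


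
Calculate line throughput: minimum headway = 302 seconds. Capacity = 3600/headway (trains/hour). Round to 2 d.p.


Capacity = 3600 / headway
Capacity = 3600 / 302
Capacity = 11.92 trains/hour

11.92


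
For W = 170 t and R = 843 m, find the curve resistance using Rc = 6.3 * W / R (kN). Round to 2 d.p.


Rc = 6.3 * W / R
Rc = 6.3 * 170 / 843
Rc = 1071.0 / 843
Rc = 1.27 kN

1.27


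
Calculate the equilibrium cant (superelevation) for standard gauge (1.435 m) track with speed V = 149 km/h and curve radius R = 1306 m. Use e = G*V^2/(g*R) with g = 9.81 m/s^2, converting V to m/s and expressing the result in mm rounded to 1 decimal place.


Convert speed: V = 149 / 3.6 = 41.3889 m/s
Apply formula: e = 1.435 * 41.3889^2 / (9.81 * 1306)
e = 1.435 * 1713.0401 / 12811.86
e = 0.19187 m = 191.9 mm

191.9


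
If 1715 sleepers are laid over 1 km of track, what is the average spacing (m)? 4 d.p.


Spacing = 1000 m / number of sleepers
Spacing = 1000 / 1715
Spacing = 0.5831 m

0.5831


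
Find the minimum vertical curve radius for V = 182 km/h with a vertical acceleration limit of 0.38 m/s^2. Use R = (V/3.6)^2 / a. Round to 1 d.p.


Convert speed: V = 182 / 3.6 = 50.5556 m/s
V^2 = 2555.8642 m^2/s^2
R_v = 2555.8642 / 0.38
R_v = 6726.0 m

6726.0


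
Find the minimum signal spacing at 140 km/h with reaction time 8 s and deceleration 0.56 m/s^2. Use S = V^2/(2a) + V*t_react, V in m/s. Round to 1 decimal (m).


V = 140 / 3.6 = 38.8889 m/s
Braking distance = 38.8889^2 / (2*0.56) = 1350.3086 m
Sighting distance = 38.8889 * 8 = 311.1111 m
S = 1350.3086 + 311.1111 = 1661.4 m

1661.4


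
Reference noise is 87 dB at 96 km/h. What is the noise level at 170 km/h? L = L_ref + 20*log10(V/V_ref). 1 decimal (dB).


V/V_ref = 170 / 96 = 1.770833
log10(1.770833) = 0.248178
20 * 0.248178 = 4.9636
L = 87 + 4.9636 = 92.0 dB

92.0


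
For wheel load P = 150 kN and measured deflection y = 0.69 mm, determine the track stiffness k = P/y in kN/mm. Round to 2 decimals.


Track stiffness k = P / y
k = 150 / 0.69
k = 217.39 kN/mm

217.39


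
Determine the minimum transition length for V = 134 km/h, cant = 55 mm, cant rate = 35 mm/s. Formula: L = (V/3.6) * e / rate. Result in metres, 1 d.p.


Convert speed: V = 134 / 3.6 = 37.2222 m/s
L = 37.2222 * 55 / 35
L = 2047.2222 / 35
L = 58.5 m

58.5


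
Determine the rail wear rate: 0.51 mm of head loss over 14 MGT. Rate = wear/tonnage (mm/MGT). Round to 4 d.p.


Wear rate = total wear / cumulative tonnage
Rate = 0.51 / 14
Rate = 0.0364 mm/MGT

0.0364


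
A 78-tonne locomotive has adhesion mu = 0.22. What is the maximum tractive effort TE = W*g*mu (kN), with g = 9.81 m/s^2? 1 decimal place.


TE_max = W * g * mu
TE_max = 78 * 9.81 * 0.22
TE_max = 765.18 * 0.22
TE_max = 168.3 kN

168.3


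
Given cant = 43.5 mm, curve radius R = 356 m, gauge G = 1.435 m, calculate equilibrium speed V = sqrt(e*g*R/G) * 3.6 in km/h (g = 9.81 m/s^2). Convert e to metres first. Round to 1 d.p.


Convert cant: e = 43.5 mm = 0.0435 m
V_ms = sqrt(0.0435 * 9.81 * 356 / 1.435)
V_ms = sqrt(105.865965) = 10.2891 m/s
V = 10.2891 * 3.6 = 37.0 km/h

37.0


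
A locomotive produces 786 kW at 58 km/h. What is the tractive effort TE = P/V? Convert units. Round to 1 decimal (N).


Convert: P = 786 kW = 786000 W
V = 58 / 3.6 = 16.1111 m/s
TE = 786000 / 16.1111
TE = 48786.2 N

48786.2


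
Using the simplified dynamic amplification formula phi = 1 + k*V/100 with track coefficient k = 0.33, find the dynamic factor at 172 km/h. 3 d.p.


phi = 1 + k * V / 100
phi = 1 + 0.33 * 172 / 100
phi = 1 + 0.5676
phi = 1.568

1.568


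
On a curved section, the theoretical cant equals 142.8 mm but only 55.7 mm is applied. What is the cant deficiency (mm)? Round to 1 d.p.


Cant deficiency = equilibrium cant - actual cant
CD = 142.8 - 55.7
CD = 87.1 mm

87.1


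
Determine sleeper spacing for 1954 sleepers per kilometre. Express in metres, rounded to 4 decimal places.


Spacing = 1000 m / number of sleepers
Spacing = 1000 / 1954
Spacing = 0.5118 m

0.5118


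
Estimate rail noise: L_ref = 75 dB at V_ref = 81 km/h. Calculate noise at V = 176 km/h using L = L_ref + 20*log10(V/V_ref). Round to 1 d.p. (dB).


V/V_ref = 176 / 81 = 2.17284
log10(2.17284) = 0.337028
20 * 0.337028 = 6.7406
L = 75 + 6.7406 = 81.7 dB

81.7


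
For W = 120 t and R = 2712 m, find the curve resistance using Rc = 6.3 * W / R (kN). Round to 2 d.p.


Rc = 6.3 * W / R
Rc = 6.3 * 120 / 2712
Rc = 756.0 / 2712
Rc = 0.28 kN

0.28


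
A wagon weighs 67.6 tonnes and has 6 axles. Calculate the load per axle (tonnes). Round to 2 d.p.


Load per axle = total weight / number of axles
Load = 67.6 / 6
Load = 11.27 tonnes

11.27


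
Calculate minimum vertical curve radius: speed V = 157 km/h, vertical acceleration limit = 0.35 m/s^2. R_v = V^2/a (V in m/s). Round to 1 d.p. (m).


Convert speed: V = 157 / 3.6 = 43.6111 m/s
V^2 = 1901.929 m^2/s^2
R_v = 1901.929 / 0.35
R_v = 5434.1 m

5434.1


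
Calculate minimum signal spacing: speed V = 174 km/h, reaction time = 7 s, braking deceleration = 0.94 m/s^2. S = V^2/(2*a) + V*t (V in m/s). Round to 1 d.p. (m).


V = 174 / 3.6 = 48.3333 m/s
Braking distance = 48.3333^2 / (2*0.94) = 1242.6123 m
Sighting distance = 48.3333 * 7 = 338.3333 m
S = 1242.6123 + 338.3333 = 1580.9 m

1580.9


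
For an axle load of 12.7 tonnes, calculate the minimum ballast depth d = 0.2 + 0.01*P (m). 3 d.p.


d = 0.2 + 0.01 * 12.7
d = 0.2 + 0.127
d = 0.327 m

0.327


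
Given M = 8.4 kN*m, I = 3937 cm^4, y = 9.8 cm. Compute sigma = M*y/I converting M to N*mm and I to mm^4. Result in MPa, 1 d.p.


Convert units:
M = 8.4 kN*m = 8400000 N*mm
y = 9.8 cm = 98 mm
I = 3937 cm^4 = 39370000 mm^4
sigma = 8400000 * 98 / 39370000
sigma = 20.9 MPa

20.9


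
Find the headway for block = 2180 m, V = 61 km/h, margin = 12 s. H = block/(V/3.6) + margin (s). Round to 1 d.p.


V = 61 / 3.6 = 16.9444 m/s
Block traversal time = 2180 / 16.9444 = 128.6557 s
Headway = 128.6557 + 12
Headway = 140.7 s

140.7


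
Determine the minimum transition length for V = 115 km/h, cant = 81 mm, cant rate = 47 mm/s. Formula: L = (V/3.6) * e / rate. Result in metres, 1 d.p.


Convert speed: V = 115 / 3.6 = 31.9444 m/s
L = 31.9444 * 81 / 47
L = 2587.5 / 47
L = 55.1 m

55.1


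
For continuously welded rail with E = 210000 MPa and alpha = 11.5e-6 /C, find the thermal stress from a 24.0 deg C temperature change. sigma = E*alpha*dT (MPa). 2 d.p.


sigma = E * alpha * dT
sigma = 210000 * 11.5e-6 * 24.0
sigma = 2.415 * 24.0
sigma = 57.96 MPa

57.96


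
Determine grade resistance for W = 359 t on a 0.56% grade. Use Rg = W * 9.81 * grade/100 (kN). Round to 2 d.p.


Rg = W * 9.81 * grade / 100
Rg = 359 * 9.81 * 0.56 / 100
Rg = 3521.79 * 0.0056
Rg = 19.72 kN

19.72


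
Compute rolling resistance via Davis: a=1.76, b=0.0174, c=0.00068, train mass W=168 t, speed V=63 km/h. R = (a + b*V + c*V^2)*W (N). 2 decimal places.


b*V = 0.0174 * 63 = 1.0962
c*V^2 = 0.00068 * 3969 = 2.69892
R_per_t = 1.76 + 1.0962 + 2.69892 = 5.55512 N/t
R_total = 5.55512 * 168 = 933.26 N

933.26


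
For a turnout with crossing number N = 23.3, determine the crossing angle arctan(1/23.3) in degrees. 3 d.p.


1/N = 1/23.3 = 0.042918
angle = arctan(0.042918) = 0.042892 rad
angle = 0.042892 * 180/pi = 2.458 degrees

2.458


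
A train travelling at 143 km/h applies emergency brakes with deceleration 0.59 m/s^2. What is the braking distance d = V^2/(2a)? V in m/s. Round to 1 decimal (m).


Convert speed: V = 143 / 3.6 = 39.7222 m/s
V^2 = 1577.8549
d = 1577.8549 / (2 * 0.59)
d = 1577.8549 / 1.18
d = 1337.2 m

1337.2


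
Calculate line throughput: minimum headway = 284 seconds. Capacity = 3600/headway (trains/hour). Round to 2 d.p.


Capacity = 3600 / headway
Capacity = 3600 / 284
Capacity = 12.68 trains/hour

12.68


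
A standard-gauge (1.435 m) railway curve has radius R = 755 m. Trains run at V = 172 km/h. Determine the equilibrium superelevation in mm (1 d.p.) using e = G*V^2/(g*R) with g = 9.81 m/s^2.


Convert speed: V = 172 / 3.6 = 47.7778 m/s
Apply formula: e = 1.435 * 47.7778^2 / (9.81 * 755)
e = 1.435 * 2282.716 / 7406.55
e = 0.44227 m = 442.3 mm

442.3


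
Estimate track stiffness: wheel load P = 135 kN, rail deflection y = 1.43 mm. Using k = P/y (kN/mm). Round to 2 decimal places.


Track stiffness k = P / y
k = 135 / 1.43
k = 94.41 kN/mm

94.41


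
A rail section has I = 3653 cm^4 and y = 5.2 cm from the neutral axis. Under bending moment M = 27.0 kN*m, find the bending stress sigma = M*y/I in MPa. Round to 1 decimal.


Convert units:
M = 27.0 kN*m = 27000000 N*mm
y = 5.2 cm = 52 mm
I = 3653 cm^4 = 36530000 mm^4
sigma = 27000000 * 52 / 36530000
sigma = 38.4 MPa

38.4


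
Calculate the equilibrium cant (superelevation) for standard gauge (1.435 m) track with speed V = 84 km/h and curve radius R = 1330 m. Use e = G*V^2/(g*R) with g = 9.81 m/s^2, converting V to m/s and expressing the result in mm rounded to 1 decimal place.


Convert speed: V = 84 / 3.6 = 23.3333 m/s
Apply formula: e = 1.435 * 23.3333^2 / (9.81 * 1330)
e = 1.435 * 544.4444 / 13047.3
e = 0.05988 m = 59.9 mm

59.9


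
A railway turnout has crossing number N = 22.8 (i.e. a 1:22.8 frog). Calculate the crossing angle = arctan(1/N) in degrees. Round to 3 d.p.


1/N = 1/22.8 = 0.04386
angle = arctan(0.04386) = 0.043832 rad
angle = 0.043832 * 180/pi = 2.511 degrees

2.511


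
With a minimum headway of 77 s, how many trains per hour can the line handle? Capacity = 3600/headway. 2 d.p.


Capacity = 3600 / headway
Capacity = 3600 / 77
Capacity = 46.75 trains/hour

46.75


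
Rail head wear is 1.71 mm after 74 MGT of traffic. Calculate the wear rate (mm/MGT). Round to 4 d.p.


Wear rate = total wear / cumulative tonnage
Rate = 1.71 / 74
Rate = 0.0231 mm/MGT

0.0231


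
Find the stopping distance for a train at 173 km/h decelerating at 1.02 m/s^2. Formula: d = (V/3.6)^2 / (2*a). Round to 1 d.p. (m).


Convert speed: V = 173 / 3.6 = 48.0556 m/s
V^2 = 2309.3364
d = 2309.3364 / (2 * 1.02)
d = 2309.3364 / 2.04
d = 1132.0 m

1132.0


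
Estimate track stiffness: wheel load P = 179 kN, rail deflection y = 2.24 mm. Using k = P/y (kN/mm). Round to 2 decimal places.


Track stiffness k = P / y
k = 179 / 2.24
k = 79.91 kN/mm

79.91


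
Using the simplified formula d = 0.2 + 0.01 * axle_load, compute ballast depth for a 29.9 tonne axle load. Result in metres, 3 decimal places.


d = 0.2 + 0.01 * 29.9
d = 0.2 + 0.299
d = 0.499 m

0.499


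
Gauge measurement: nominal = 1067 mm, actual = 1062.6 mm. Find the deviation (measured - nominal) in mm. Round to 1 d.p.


Deviation = measured - nominal
Deviation = 1062.6 - 1067
Deviation = -4.4 mm

-4.4


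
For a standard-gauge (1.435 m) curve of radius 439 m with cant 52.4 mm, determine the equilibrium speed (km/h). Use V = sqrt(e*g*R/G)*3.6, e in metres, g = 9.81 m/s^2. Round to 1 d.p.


Convert cant: e = 52.4 mm = 0.0524 m
V_ms = sqrt(0.0524 * 9.81 * 439 / 1.435)
V_ms = sqrt(157.25806) = 12.5403 m/s
V = 12.5403 * 3.6 = 45.1 km/h

45.1


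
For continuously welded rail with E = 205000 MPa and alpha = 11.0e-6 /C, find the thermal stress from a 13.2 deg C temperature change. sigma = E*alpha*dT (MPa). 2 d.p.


sigma = E * alpha * dT
sigma = 205000 * 11.0e-6 * 13.2
sigma = 2.255 * 13.2
sigma = 29.77 MPa

29.77


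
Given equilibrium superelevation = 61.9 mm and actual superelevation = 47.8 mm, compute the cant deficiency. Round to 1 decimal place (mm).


Cant deficiency = equilibrium cant - actual cant
CD = 61.9 - 47.8
CD = 14.1 mm

14.1


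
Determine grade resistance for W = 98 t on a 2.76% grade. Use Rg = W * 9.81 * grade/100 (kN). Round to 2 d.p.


Rg = W * 9.81 * grade / 100
Rg = 98 * 9.81 * 2.76 / 100
Rg = 961.38 * 0.0276
Rg = 26.53 kN

26.53


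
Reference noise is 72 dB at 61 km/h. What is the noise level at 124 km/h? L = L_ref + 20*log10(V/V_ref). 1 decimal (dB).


V/V_ref = 124 / 61 = 2.032787
log10(2.032787) = 0.308092
20 * 0.308092 = 6.1618
L = 72 + 6.1618 = 78.2 dB

78.2


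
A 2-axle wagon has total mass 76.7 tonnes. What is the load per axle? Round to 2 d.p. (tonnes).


Load per axle = total weight / number of axles
Load = 76.7 / 2
Load = 38.35 tonnes

38.35


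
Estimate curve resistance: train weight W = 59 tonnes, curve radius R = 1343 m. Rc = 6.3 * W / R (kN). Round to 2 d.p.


Rc = 6.3 * W / R
Rc = 6.3 * 59 / 1343
Rc = 371.7 / 1343
Rc = 0.28 kN

0.28


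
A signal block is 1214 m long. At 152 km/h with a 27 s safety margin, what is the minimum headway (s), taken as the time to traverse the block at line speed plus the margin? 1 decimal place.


V = 152 / 3.6 = 42.2222 m/s
Block traversal time = 1214 / 42.2222 = 28.7526 s
Headway = 28.7526 + 27
Headway = 55.8 s

55.8


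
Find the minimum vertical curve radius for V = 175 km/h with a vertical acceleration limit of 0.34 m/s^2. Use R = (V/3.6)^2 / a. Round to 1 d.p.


Convert speed: V = 175 / 3.6 = 48.6111 m/s
V^2 = 2363.0401 m^2/s^2
R_v = 2363.0401 / 0.34
R_v = 6950.1 m

6950.1


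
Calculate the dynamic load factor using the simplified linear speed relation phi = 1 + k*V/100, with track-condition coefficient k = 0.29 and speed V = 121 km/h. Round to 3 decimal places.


phi = 1 + k * V / 100
phi = 1 + 0.29 * 121 / 100
phi = 1 + 0.3509
phi = 1.351

1.351


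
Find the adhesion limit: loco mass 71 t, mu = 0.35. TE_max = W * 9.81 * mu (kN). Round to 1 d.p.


TE_max = W * g * mu
TE_max = 71 * 9.81 * 0.35
TE_max = 696.51 * 0.35
TE_max = 243.8 kN

243.8
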